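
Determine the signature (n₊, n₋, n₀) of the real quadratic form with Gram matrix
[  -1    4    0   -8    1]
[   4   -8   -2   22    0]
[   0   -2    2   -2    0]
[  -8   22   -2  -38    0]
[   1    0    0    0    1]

Answer: (2, 2, 1)

Derivation:
step 0: pivot -1 → sign −
step 1: pivot 8 → sign +
step 2: pivot 3/2 → sign +
step 3: pivot -2/3 → sign −
step 4: row/col 4 already zero → sign 0
signature = (2, 2, 1)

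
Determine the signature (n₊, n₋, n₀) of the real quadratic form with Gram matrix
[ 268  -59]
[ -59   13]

Answer: (2, 0, 0)

Derivation:
step 0: pivot 268 → sign +
step 1: pivot 3/268 → sign +
signature = (2, 0, 0)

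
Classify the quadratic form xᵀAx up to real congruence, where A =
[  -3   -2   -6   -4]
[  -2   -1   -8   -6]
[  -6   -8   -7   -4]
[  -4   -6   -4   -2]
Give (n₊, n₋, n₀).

Answer: (2, 2, 0)

Derivation:
step 0: pivot -3 → sign −
step 1: pivot 1/3 → sign +
step 2: pivot -43 → sign −
step 3: pivot 6/43 → sign +
signature = (2, 2, 0)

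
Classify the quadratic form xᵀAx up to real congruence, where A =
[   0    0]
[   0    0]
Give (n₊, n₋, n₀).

step 0: row/col 0 already zero → sign 0
step 1: row/col 1 already zero → sign 0
signature = (0, 0, 2)

Answer: (0, 0, 2)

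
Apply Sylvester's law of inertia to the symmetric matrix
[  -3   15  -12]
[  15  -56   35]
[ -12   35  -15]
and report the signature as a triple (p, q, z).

Answer: (2, 1, 0)

Derivation:
step 0: pivot -3 → sign −
step 1: pivot 19 → sign +
step 2: pivot 2/19 → sign +
signature = (2, 1, 0)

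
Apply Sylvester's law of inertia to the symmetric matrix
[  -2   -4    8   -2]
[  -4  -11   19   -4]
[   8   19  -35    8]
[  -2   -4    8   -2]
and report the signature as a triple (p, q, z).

step 0: pivot -2 → sign −
step 1: pivot -3 → sign −
step 2: row/col 2 already zero → sign 0
step 3: row/col 3 already zero → sign 0
signature = (0, 2, 2)

Answer: (0, 2, 2)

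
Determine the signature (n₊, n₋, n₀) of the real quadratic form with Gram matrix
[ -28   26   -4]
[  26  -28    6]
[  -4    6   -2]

Answer: (0, 3, 0)

Derivation:
step 0: pivot -28 → sign −
step 1: pivot -27/7 → sign −
step 2: pivot -2/27 → sign −
signature = (0, 3, 0)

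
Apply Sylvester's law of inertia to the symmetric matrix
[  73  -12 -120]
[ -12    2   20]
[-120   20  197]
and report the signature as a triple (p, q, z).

step 0: pivot 73 → sign +
step 1: pivot 2/73 → sign +
step 2: pivot -3 → sign −
signature = (2, 1, 0)

Answer: (2, 1, 0)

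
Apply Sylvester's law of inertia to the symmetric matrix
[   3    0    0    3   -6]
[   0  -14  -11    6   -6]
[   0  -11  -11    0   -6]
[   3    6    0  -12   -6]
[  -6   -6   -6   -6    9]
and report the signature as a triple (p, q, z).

Answer: (2, 3, 0)

Derivation:
step 0: pivot 3 → sign +
step 1: pivot -14 → sign −
step 2: pivot -33/14 → sign −
step 3: pivot -3 → sign −
step 4: pivot 3/11 → sign +
signature = (2, 3, 0)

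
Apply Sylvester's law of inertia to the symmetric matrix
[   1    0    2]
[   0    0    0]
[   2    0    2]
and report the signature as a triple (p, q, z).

Answer: (1, 1, 1)

Derivation:
step 0: pivot 1 → sign +
step 1: pivot -2 → sign −
step 2: row/col 2 already zero → sign 0
signature = (1, 1, 1)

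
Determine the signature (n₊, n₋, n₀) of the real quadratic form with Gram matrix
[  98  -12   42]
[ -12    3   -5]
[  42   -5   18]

step 0: pivot 98 → sign +
step 1: pivot 75/49 → sign +
step 2: pivot -1/75 → sign −
signature = (2, 1, 0)

Answer: (2, 1, 0)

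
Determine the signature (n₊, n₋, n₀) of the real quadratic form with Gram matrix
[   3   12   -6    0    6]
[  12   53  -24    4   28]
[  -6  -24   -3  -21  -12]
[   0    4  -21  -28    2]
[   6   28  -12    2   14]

step 0: pivot 3 → sign +
step 1: pivot 5 → sign +
step 2: pivot -15 → sign −
step 3: pivot -9/5 → sign −
step 4: pivot -2/5 → sign −
signature = (2, 3, 0)

Answer: (2, 3, 0)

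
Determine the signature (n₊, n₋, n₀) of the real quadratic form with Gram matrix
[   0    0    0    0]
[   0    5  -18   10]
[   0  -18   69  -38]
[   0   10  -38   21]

Answer: (3, 0, 1)

Derivation:
step 0: pivot 5 → sign +
step 1: pivot 21/5 → sign +
step 2: pivot 1/21 → sign +
step 3: row/col 3 already zero → sign 0
signature = (3, 0, 1)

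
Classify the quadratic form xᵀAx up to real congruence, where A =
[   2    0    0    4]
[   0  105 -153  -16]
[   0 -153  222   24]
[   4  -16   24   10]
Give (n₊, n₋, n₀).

step 0: pivot 2 → sign +
step 1: pivot 105 → sign +
step 2: pivot -33/35 → sign −
step 3: pivot 2/33 → sign +
signature = (3, 1, 0)

Answer: (3, 1, 0)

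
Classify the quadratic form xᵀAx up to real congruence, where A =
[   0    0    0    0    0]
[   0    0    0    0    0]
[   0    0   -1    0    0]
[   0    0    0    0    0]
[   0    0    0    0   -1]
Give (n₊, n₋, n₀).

Answer: (0, 2, 3)

Derivation:
step 0: pivot -1 → sign −
step 1: pivot -1 → sign −
step 2: row/col 2 already zero → sign 0
step 3: row/col 3 already zero → sign 0
step 4: row/col 4 already zero → sign 0
signature = (0, 2, 3)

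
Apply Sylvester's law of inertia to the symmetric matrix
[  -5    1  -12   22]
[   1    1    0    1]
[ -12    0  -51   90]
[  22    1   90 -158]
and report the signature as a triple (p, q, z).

Answer: (1, 3, 0)

Derivation:
step 0: pivot -5 → sign −
step 1: pivot 6/5 → sign +
step 2: pivot -27 → sign −
step 3: pivot -1/6 → sign −
signature = (1, 3, 0)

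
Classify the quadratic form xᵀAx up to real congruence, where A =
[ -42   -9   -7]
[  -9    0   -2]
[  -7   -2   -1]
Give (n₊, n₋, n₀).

step 0: pivot -42 → sign −
step 1: pivot 27/14 → sign +
step 2: pivot 1/27 → sign +
signature = (2, 1, 0)

Answer: (2, 1, 0)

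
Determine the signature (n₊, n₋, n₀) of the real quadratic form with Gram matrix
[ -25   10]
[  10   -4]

step 0: pivot -25 → sign −
step 1: row/col 1 already zero → sign 0
signature = (0, 1, 1)

Answer: (0, 1, 1)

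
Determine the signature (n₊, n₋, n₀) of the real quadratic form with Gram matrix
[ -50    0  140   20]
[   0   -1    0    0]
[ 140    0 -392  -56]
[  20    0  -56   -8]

Answer: (0, 2, 2)

Derivation:
step 0: pivot -50 → sign −
step 1: pivot -1 → sign −
step 2: row/col 2 already zero → sign 0
step 3: row/col 3 already zero → sign 0
signature = (0, 2, 2)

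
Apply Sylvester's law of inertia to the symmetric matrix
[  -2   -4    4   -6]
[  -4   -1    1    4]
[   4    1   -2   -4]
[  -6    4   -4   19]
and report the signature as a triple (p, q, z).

Answer: (2, 2, 0)

Derivation:
step 0: pivot -2 → sign −
step 1: pivot 7 → sign +
step 2: pivot -1 → sign −
step 3: pivot 3/7 → sign +
signature = (2, 2, 0)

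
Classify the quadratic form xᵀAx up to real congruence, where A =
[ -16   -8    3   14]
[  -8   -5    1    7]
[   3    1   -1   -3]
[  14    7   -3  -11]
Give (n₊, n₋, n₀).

Answer: (1, 3, 0)

Derivation:
step 0: pivot -16 → sign −
step 1: pivot -1 → sign −
step 2: pivot -3/16 → sign −
step 3: pivot 2 → sign +
signature = (1, 3, 0)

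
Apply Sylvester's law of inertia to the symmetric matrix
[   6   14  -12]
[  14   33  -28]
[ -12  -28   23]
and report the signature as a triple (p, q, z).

Answer: (2, 1, 0)

Derivation:
step 0: pivot 6 → sign +
step 1: pivot 1/3 → sign +
step 2: pivot -1 → sign −
signature = (2, 1, 0)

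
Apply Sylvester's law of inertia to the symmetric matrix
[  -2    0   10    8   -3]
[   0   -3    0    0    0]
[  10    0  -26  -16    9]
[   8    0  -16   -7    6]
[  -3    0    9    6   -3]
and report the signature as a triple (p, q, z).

Answer: (2, 2, 1)

Derivation:
step 0: pivot -2 → sign −
step 1: pivot -3 → sign −
step 2: pivot 24 → sign +
step 3: pivot 1 → sign +
step 4: row/col 4 already zero → sign 0
signature = (2, 2, 1)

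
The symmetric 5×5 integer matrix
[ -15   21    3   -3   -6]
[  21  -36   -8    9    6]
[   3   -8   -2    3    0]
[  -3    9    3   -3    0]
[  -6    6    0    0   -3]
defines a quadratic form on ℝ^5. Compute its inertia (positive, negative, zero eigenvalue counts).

Answer: (2, 2, 1)

Derivation:
step 0: pivot -15 → sign −
step 1: pivot -33/5 → sign −
step 2: pivot 26/33 → sign +
step 3: pivot 12/13 → sign +
step 4: row/col 4 already zero → sign 0
signature = (2, 2, 1)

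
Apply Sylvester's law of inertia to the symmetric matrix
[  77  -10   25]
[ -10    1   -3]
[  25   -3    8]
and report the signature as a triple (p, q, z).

Answer: (2, 1, 0)

Derivation:
step 0: pivot 77 → sign +
step 1: pivot -23/77 → sign −
step 2: pivot 2/23 → sign +
signature = (2, 1, 0)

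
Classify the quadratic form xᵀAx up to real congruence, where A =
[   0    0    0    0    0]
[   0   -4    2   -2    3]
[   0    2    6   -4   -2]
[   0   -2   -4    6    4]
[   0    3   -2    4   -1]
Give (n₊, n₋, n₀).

Answer: (2, 2, 1)

Derivation:
step 0: pivot -4 → sign −
step 1: pivot 7 → sign +
step 2: pivot 24/7 → sign +
step 3: pivot -1/8 → sign −
step 4: row/col 4 already zero → sign 0
signature = (2, 2, 1)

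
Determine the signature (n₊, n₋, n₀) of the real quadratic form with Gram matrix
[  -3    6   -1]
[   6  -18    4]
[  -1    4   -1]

Answer: (0, 2, 1)

Derivation:
step 0: pivot -3 → sign −
step 1: pivot -6 → sign −
step 2: row/col 2 already zero → sign 0
signature = (0, 2, 1)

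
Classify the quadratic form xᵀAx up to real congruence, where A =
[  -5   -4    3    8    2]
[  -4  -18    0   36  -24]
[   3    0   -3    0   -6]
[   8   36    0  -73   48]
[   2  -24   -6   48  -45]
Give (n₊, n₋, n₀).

Answer: (1, 4, 0)

Derivation:
step 0: pivot -5 → sign −
step 1: pivot -74/5 → sign −
step 2: pivot -30/37 → sign −
step 3: pivot -1 → sign −
step 4: pivot 3/5 → sign +
signature = (1, 4, 0)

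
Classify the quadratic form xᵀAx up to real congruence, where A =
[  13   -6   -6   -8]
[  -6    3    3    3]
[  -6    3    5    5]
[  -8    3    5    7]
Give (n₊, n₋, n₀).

step 0: pivot 13 → sign +
step 1: pivot 3/13 → sign +
step 2: pivot 2 → sign +
step 3: pivot -2 → sign −
signature = (3, 1, 0)

Answer: (3, 1, 0)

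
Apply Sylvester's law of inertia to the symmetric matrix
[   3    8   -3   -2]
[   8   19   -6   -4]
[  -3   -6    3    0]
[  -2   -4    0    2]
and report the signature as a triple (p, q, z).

Answer: (3, 1, 0)

Derivation:
step 0: pivot 3 → sign +
step 1: pivot -7/3 → sign −
step 2: pivot 12/7 → sign +
step 3: pivot 1 → sign +
signature = (3, 1, 0)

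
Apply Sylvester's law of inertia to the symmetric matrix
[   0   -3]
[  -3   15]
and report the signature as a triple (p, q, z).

Answer: (1, 1, 0)

Derivation:
step 0: pivot 15 → sign +
step 1: pivot -3/5 → sign −
signature = (1, 1, 0)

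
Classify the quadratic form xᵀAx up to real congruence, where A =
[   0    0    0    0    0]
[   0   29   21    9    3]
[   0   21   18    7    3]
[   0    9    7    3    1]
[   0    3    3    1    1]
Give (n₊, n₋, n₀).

Answer: (4, 0, 1)

Derivation:
step 0: pivot 29 → sign +
step 1: pivot 81/29 → sign +
step 2: pivot 10/81 → sign +
step 3: pivot 2/5 → sign +
step 4: row/col 4 already zero → sign 0
signature = (4, 0, 1)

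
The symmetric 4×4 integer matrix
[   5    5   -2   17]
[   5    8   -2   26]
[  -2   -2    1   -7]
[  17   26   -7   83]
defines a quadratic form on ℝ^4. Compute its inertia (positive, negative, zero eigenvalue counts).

Answer: (3, 1, 0)

Derivation:
step 0: pivot 5 → sign +
step 1: pivot 3 → sign +
step 2: pivot 1/5 → sign +
step 3: pivot -2 → sign −
signature = (3, 1, 0)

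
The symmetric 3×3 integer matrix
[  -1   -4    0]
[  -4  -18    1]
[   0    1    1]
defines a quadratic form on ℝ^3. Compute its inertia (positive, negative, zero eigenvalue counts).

step 0: pivot -1 → sign −
step 1: pivot -2 → sign −
step 2: pivot 3/2 → sign +
signature = (1, 2, 0)

Answer: (1, 2, 0)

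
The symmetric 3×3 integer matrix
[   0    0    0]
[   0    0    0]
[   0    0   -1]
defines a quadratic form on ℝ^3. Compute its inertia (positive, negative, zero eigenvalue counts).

Answer: (0, 1, 2)

Derivation:
step 0: pivot -1 → sign −
step 1: row/col 1 already zero → sign 0
step 2: row/col 2 already zero → sign 0
signature = (0, 1, 2)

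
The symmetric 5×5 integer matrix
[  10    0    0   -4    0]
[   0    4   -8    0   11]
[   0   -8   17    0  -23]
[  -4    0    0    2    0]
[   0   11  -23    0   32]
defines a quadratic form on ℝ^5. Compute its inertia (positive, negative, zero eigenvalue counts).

Answer: (5, 0, 0)

Derivation:
step 0: pivot 10 → sign +
step 1: pivot 4 → sign +
step 2: pivot 1 → sign +
step 3: pivot 2/5 → sign +
step 4: pivot 3/4 → sign +
signature = (5, 0, 0)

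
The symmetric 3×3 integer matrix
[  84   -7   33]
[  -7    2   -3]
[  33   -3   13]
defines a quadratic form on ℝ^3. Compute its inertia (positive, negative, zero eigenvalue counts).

Answer: (2, 1, 0)

Derivation:
step 0: pivot 84 → sign +
step 1: pivot 17/12 → sign +
step 2: pivot -1/119 → sign −
signature = (2, 1, 0)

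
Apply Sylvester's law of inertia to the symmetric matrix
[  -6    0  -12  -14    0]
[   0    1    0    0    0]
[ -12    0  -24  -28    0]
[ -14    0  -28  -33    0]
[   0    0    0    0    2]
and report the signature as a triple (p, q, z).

step 0: pivot -6 → sign −
step 1: pivot 1 → sign +
step 2: pivot -1/3 → sign −
step 3: pivot 2 → sign +
step 4: row/col 4 already zero → sign 0
signature = (2, 2, 1)

Answer: (2, 2, 1)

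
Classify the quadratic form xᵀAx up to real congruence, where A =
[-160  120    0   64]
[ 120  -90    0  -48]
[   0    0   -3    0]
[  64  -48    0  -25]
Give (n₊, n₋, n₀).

Answer: (1, 2, 1)

Derivation:
step 0: pivot -160 → sign −
step 1: pivot -3 → sign −
step 2: pivot 3/5 → sign +
step 3: row/col 3 already zero → sign 0
signature = (1, 2, 1)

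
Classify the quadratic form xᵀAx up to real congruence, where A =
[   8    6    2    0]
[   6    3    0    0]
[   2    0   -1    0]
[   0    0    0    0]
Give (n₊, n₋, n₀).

step 0: pivot 8 → sign +
step 1: pivot -3/2 → sign −
step 2: row/col 2 already zero → sign 0
step 3: row/col 3 already zero → sign 0
signature = (1, 1, 2)

Answer: (1, 1, 2)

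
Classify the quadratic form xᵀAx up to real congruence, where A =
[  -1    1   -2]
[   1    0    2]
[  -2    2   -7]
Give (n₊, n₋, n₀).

step 0: pivot -1 → sign −
step 1: pivot 1 → sign +
step 2: pivot -3 → sign −
signature = (1, 2, 0)

Answer: (1, 2, 0)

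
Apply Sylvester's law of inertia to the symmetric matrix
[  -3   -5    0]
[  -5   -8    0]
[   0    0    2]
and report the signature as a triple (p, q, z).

step 0: pivot -3 → sign −
step 1: pivot 1/3 → sign +
step 2: pivot 2 → sign +
signature = (2, 1, 0)

Answer: (2, 1, 0)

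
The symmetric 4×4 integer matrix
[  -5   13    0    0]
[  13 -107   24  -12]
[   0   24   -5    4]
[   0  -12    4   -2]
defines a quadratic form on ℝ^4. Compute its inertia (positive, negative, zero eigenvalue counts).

Answer: (1, 3, 0)

Derivation:
step 0: pivot -5 → sign −
step 1: pivot -366/5 → sign −
step 2: pivot 175/61 → sign +
step 3: pivot -6/175 → sign −
signature = (1, 3, 0)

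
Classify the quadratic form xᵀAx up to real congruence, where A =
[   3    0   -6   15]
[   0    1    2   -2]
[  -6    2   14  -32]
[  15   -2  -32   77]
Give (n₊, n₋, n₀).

step 0: pivot 3 → sign +
step 1: pivot 1 → sign +
step 2: pivot -2 → sign −
step 3: row/col 3 already zero → sign 0
signature = (2, 1, 1)

Answer: (2, 1, 1)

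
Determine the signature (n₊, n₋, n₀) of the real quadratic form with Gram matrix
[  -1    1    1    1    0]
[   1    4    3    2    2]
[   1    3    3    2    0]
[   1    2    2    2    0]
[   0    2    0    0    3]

Answer: (3, 2, 0)

Derivation:
step 0: pivot -1 → sign −
step 1: pivot 5 → sign +
step 2: pivot 4/5 → sign +
step 3: pivot 3/4 → sign +
step 4: pivot -1 → sign −
signature = (3, 2, 0)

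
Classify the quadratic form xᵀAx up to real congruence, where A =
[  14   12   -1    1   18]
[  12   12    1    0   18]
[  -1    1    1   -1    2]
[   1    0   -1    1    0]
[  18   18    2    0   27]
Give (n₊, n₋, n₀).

Answer: (4, 1, 0)

Derivation:
step 0: pivot 14 → sign +
step 1: pivot 12/7 → sign +
step 2: pivot -13/12 → sign −
step 3: pivot 1/2 → sign +
step 4: pivot 3/13 → sign +
signature = (4, 1, 0)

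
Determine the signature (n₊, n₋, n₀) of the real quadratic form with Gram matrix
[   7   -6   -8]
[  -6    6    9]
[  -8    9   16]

step 0: pivot 7 → sign +
step 1: pivot 6/7 → sign +
step 2: pivot 3/2 → sign +
signature = (3, 0, 0)

Answer: (3, 0, 0)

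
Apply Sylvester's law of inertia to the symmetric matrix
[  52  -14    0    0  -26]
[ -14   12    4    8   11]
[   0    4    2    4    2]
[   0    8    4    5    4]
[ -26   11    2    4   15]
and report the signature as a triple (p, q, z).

Answer: (3, 1, 1)

Derivation:
step 0: pivot 52 → sign +
step 1: pivot 107/13 → sign +
step 2: pivot 6/107 → sign +
step 3: pivot -3 → sign −
step 4: row/col 4 already zero → sign 0
signature = (3, 1, 1)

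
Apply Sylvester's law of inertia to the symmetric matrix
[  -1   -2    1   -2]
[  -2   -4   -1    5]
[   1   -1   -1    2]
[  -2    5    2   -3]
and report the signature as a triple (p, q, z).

step 0: pivot -1 → sign −
step 1: pivot -6 → sign −
step 2: pivot 3/2 → sign +
step 3: pivot 1 → sign +
signature = (2, 2, 0)

Answer: (2, 2, 0)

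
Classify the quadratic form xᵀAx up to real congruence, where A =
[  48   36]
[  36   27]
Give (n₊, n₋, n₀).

step 0: pivot 48 → sign +
step 1: row/col 1 already zero → sign 0
signature = (1, 0, 1)

Answer: (1, 0, 1)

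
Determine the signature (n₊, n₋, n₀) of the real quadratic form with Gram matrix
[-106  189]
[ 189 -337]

step 0: pivot -106 → sign −
step 1: pivot -1/106 → sign −
signature = (0, 2, 0)

Answer: (0, 2, 0)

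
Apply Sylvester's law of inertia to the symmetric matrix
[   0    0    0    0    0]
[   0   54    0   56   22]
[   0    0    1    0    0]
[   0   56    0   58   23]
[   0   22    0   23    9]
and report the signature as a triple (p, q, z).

Answer: (3, 1, 1)

Derivation:
step 0: pivot 54 → sign +
step 1: pivot 1 → sign +
step 2: pivot -2/27 → sign −
step 3: pivot 1/2 → sign +
step 4: row/col 4 already zero → sign 0
signature = (3, 1, 1)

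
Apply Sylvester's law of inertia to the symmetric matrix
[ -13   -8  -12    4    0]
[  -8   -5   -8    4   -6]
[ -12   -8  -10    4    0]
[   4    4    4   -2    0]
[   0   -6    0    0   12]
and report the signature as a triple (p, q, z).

Answer: (2, 2, 1)

Derivation:
step 0: pivot -13 → sign −
step 1: pivot -1/13 → sign −
step 2: pivot 6 → sign +
step 3: pivot 6 → sign +
step 4: row/col 4 already zero → sign 0
signature = (2, 2, 1)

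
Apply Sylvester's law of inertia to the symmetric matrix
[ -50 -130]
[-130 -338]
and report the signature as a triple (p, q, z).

step 0: pivot -50 → sign −
step 1: row/col 1 already zero → sign 0
signature = (0, 1, 1)

Answer: (0, 1, 1)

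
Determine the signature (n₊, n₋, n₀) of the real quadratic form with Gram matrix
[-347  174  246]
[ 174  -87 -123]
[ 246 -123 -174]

Answer: (1, 2, 0)

Derivation:
step 0: pivot -347 → sign −
step 1: pivot 87/347 → sign +
step 2: pivot -3/29 → sign −
signature = (1, 2, 0)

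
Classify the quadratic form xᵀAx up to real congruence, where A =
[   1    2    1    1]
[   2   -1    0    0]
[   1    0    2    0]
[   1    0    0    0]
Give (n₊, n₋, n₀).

Answer: (2, 2, 0)

Derivation:
step 0: pivot 1 → sign +
step 1: pivot -5 → sign −
step 2: pivot 9/5 → sign +
step 3: pivot -2/9 → sign −
signature = (2, 2, 0)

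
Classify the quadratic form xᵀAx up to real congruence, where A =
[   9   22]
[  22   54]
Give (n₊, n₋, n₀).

step 0: pivot 9 → sign +
step 1: pivot 2/9 → sign +
signature = (2, 0, 0)

Answer: (2, 0, 0)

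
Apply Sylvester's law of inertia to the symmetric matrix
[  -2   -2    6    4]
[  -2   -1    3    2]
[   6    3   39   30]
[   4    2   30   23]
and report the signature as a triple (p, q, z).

Answer: (2, 1, 1)

Derivation:
step 0: pivot -2 → sign −
step 1: pivot 1 → sign +
step 2: pivot 48 → sign +
step 3: row/col 3 already zero → sign 0
signature = (2, 1, 1)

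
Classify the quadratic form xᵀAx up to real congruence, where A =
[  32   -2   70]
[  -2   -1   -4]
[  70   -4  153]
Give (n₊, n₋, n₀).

Answer: (1, 1, 1)

Derivation:
step 0: pivot 32 → sign +
step 1: pivot -9/8 → sign −
step 2: row/col 2 already zero → sign 0
signature = (1, 1, 1)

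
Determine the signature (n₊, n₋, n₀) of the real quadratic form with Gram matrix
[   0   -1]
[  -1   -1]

step 0: pivot -1 → sign −
step 1: pivot 1 → sign +
signature = (1, 1, 0)

Answer: (1, 1, 0)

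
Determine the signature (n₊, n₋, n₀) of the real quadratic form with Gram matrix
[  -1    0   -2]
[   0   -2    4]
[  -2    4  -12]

Answer: (0, 2, 1)

Derivation:
step 0: pivot -1 → sign −
step 1: pivot -2 → sign −
step 2: row/col 2 already zero → sign 0
signature = (0, 2, 1)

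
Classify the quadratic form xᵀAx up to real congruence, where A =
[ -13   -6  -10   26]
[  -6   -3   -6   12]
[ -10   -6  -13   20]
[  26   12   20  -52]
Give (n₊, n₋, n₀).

step 0: pivot -13 → sign −
step 1: pivot -3/13 → sign −
step 2: pivot 3 → sign +
step 3: row/col 3 already zero → sign 0
signature = (1, 2, 1)

Answer: (1, 2, 1)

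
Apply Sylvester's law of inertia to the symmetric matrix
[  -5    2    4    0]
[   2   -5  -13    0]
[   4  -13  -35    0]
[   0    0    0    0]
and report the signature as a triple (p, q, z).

Answer: (0, 3, 1)

Derivation:
step 0: pivot -5 → sign −
step 1: pivot -21/5 → sign −
step 2: pivot -6/7 → sign −
step 3: row/col 3 already zero → sign 0
signature = (0, 3, 1)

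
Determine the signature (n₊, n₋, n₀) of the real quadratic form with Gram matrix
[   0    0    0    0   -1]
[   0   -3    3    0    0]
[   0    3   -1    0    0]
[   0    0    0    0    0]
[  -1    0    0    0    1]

Answer: (2, 2, 1)

Derivation:
step 0: pivot -3 → sign −
step 1: pivot 2 → sign +
step 2: pivot 1 → sign +
step 3: pivot -1 → sign −
step 4: row/col 4 already zero → sign 0
signature = (2, 2, 1)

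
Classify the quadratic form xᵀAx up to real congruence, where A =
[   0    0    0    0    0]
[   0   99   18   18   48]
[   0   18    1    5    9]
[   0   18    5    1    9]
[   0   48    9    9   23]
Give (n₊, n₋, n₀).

Answer: (1, 2, 2)

Derivation:
step 0: pivot 99 → sign +
step 1: pivot -25/11 → sign −
step 2: pivot -24/25 → sign −
step 3: row/col 3 already zero → sign 0
step 4: row/col 4 already zero → sign 0
signature = (1, 2, 2)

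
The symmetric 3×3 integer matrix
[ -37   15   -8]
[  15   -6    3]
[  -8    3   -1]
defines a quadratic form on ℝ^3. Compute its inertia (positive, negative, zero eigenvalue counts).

step 0: pivot -37 → sign −
step 1: pivot 3/37 → sign +
step 2: row/col 2 already zero → sign 0
signature = (1, 1, 1)

Answer: (1, 1, 1)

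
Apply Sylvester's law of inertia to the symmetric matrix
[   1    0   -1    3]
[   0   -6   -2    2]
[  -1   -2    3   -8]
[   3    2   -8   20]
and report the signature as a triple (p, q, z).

step 0: pivot 1 → sign +
step 1: pivot -6 → sign −
step 2: pivot 8/3 → sign +
step 3: pivot -3/8 → sign −
signature = (2, 2, 0)

Answer: (2, 2, 0)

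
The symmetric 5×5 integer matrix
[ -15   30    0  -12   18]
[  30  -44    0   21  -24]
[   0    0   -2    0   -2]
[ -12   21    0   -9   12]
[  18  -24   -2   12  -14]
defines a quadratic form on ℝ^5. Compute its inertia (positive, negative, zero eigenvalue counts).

Answer: (2, 2, 1)

Derivation:
step 0: pivot -15 → sign −
step 1: pivot 16 → sign +
step 2: pivot -2 → sign −
step 3: pivot 3/80 → sign +
step 4: row/col 4 already zero → sign 0
signature = (2, 2, 1)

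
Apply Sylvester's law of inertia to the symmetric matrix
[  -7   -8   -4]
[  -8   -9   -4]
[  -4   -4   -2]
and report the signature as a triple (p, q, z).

Answer: (1, 2, 0)

Derivation:
step 0: pivot -7 → sign −
step 1: pivot 1/7 → sign +
step 2: pivot -2 → sign −
signature = (1, 2, 0)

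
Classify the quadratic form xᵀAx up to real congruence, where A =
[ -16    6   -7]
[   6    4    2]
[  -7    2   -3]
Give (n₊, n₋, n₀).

step 0: pivot -16 → sign −
step 1: pivot 25/4 → sign +
step 2: row/col 2 already zero → sign 0
signature = (1, 1, 1)

Answer: (1, 1, 1)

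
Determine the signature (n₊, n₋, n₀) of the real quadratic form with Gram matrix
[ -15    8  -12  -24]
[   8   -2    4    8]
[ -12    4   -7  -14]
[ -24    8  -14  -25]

step 0: pivot -15 → sign −
step 1: pivot 34/15 → sign +
step 2: pivot 1/17 → sign +
step 3: pivot 3 → sign +
signature = (3, 1, 0)

Answer: (3, 1, 0)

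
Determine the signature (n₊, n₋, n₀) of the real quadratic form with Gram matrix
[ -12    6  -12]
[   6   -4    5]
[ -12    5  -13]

step 0: pivot -12 → sign −
step 1: pivot -1 → sign −
step 2: row/col 2 already zero → sign 0
signature = (0, 2, 1)

Answer: (0, 2, 1)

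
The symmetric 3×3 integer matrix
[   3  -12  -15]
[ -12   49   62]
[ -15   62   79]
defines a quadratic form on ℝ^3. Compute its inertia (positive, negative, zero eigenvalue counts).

Answer: (2, 0, 1)

Derivation:
step 0: pivot 3 → sign +
step 1: pivot 1 → sign +
step 2: row/col 2 already zero → sign 0
signature = (2, 0, 1)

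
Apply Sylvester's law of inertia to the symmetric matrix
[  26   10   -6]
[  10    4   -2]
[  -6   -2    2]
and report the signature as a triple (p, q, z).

step 0: pivot 26 → sign +
step 1: pivot 2/13 → sign +
step 2: row/col 2 already zero → sign 0
signature = (2, 0, 1)

Answer: (2, 0, 1)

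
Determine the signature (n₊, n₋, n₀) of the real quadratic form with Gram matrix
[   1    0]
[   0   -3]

Answer: (1, 1, 0)

Derivation:
step 0: pivot 1 → sign +
step 1: pivot -3 → sign −
signature = (1, 1, 0)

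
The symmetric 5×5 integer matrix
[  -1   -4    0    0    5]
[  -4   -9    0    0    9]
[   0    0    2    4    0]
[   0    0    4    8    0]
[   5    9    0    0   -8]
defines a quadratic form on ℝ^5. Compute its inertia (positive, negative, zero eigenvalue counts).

Answer: (2, 2, 1)

Derivation:
step 0: pivot -1 → sign −
step 1: pivot 7 → sign +
step 2: pivot 2 → sign +
step 3: pivot -2/7 → sign −
step 4: row/col 4 already zero → sign 0
signature = (2, 2, 1)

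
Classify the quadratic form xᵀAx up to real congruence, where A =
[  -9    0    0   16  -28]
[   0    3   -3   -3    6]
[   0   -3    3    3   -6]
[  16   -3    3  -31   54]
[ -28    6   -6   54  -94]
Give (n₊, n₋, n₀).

step 0: pivot -9 → sign −
step 1: pivot 3 → sign +
step 2: pivot -50/9 → sign −
step 3: pivot -2/25 → sign −
step 4: row/col 4 already zero → sign 0
signature = (1, 3, 1)

Answer: (1, 3, 1)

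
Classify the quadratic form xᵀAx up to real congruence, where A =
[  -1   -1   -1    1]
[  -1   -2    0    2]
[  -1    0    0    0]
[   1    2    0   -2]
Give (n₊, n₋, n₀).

Answer: (1, 2, 1)

Derivation:
step 0: pivot -1 → sign −
step 1: pivot -1 → sign −
step 2: pivot 2 → sign +
step 3: row/col 3 already zero → sign 0
signature = (1, 2, 1)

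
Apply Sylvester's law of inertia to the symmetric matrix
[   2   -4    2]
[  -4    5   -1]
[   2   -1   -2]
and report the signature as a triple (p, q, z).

Answer: (1, 2, 0)

Derivation:
step 0: pivot 2 → sign +
step 1: pivot -3 → sign −
step 2: pivot -1 → sign −
signature = (1, 2, 0)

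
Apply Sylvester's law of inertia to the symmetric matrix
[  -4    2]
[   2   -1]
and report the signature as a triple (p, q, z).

Answer: (0, 1, 1)

Derivation:
step 0: pivot -4 → sign −
step 1: row/col 1 already zero → sign 0
signature = (0, 1, 1)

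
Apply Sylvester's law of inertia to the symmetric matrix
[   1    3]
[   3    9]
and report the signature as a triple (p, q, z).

step 0: pivot 1 → sign +
step 1: row/col 1 already zero → sign 0
signature = (1, 0, 1)

Answer: (1, 0, 1)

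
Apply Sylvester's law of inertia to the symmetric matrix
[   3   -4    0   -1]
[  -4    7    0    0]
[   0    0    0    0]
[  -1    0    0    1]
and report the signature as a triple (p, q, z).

Answer: (2, 1, 1)

Derivation:
step 0: pivot 3 → sign +
step 1: pivot 5/3 → sign +
step 2: pivot -2/5 → sign −
step 3: row/col 3 already zero → sign 0
signature = (2, 1, 1)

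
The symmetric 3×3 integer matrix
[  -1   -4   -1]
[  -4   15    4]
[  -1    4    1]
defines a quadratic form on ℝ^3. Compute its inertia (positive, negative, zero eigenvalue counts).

Answer: (1, 2, 0)

Derivation:
step 0: pivot -1 → sign −
step 1: pivot 31 → sign +
step 2: pivot -2/31 → sign −
signature = (1, 2, 0)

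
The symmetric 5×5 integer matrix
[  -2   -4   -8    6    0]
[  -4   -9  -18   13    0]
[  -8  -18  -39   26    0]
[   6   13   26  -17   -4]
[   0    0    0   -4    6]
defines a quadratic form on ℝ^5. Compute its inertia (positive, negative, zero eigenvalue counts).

Answer: (1, 4, 0)

Derivation:
step 0: pivot -2 → sign −
step 1: pivot -1 → sign −
step 2: pivot -3 → sign −
step 3: pivot 2 → sign +
step 4: pivot -2 → sign −
signature = (1, 4, 0)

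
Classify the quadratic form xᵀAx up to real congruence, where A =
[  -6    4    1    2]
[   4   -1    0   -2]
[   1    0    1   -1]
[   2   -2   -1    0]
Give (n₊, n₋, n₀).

step 0: pivot -6 → sign −
step 1: pivot 5/3 → sign +
step 2: pivot 9/10 → sign +
step 3: pivot 2/9 → sign +
signature = (3, 1, 0)

Answer: (3, 1, 0)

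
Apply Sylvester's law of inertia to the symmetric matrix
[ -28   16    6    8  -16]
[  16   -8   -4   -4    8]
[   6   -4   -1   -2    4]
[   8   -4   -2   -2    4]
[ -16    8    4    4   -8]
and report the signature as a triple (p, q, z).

step 0: pivot -28 → sign −
step 1: pivot 8/7 → sign +
step 2: row/col 2 already zero → sign 0
step 3: row/col 3 already zero → sign 0
step 4: row/col 4 already zero → sign 0
signature = (1, 1, 3)

Answer: (1, 1, 3)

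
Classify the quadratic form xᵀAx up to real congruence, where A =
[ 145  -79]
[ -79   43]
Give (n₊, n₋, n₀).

Answer: (1, 1, 0)

Derivation:
step 0: pivot 145 → sign +
step 1: pivot -6/145 → sign −
signature = (1, 1, 0)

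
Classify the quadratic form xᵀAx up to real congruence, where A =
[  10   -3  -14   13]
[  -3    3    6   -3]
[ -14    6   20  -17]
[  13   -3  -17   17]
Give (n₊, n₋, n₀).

Answer: (2, 2, 0)

Derivation:
step 0: pivot 10 → sign +
step 1: pivot 21/10 → sign +
step 2: pivot -8/7 → sign −
step 3: pivot -1/8 → sign −
signature = (2, 2, 0)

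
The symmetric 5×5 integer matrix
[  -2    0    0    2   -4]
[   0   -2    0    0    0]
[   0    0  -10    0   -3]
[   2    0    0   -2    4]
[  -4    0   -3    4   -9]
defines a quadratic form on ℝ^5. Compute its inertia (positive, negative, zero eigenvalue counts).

Answer: (0, 4, 1)

Derivation:
step 0: pivot -2 → sign −
step 1: pivot -2 → sign −
step 2: pivot -10 → sign −
step 3: pivot -1/10 → sign −
step 4: row/col 4 already zero → sign 0
signature = (0, 4, 1)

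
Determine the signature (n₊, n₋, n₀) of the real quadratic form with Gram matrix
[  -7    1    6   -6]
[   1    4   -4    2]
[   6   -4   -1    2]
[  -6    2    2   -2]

step 0: pivot -7 → sign −
step 1: pivot 29/7 → sign +
step 2: pivot 51/29 → sign +
step 3: pivot -2/17 → sign −
signature = (2, 2, 0)

Answer: (2, 2, 0)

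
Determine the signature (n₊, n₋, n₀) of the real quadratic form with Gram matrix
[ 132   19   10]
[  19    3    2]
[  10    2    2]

step 0: pivot 132 → sign +
step 1: pivot 35/132 → sign +
step 2: pivot 2/35 → sign +
signature = (3, 0, 0)

Answer: (3, 0, 0)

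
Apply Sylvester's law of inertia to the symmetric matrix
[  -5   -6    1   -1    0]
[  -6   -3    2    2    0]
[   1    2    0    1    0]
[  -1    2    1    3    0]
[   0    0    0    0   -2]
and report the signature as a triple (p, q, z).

step 0: pivot -5 → sign −
step 1: pivot 21/5 → sign +
step 2: pivot 1/21 → sign +
step 3: pivot -2 → sign −
step 4: row/col 4 already zero → sign 0
signature = (2, 2, 1)

Answer: (2, 2, 1)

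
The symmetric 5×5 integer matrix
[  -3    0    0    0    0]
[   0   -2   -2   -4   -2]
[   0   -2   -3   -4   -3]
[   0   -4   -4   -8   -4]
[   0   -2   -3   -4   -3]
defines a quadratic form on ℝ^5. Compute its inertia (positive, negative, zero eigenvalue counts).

Answer: (0, 3, 2)

Derivation:
step 0: pivot -3 → sign −
step 1: pivot -2 → sign −
step 2: pivot -1 → sign −
step 3: row/col 3 already zero → sign 0
step 4: row/col 4 already zero → sign 0
signature = (0, 3, 2)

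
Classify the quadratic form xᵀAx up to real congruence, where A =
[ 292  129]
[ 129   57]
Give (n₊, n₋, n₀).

step 0: pivot 292 → sign +
step 1: pivot 3/292 → sign +
signature = (2, 0, 0)

Answer: (2, 0, 0)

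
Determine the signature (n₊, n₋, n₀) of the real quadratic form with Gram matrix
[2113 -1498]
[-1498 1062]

Answer: (2, 0, 0)

Derivation:
step 0: pivot 2113 → sign +
step 1: pivot 2/2113 → sign +
signature = (2, 0, 0)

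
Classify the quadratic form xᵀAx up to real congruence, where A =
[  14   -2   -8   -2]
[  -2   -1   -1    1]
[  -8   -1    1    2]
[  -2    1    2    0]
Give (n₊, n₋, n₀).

Answer: (2, 2, 0)

Derivation:
step 0: pivot 14 → sign +
step 1: pivot -9/7 → sign −
step 2: pivot 1/9 → sign +
step 3: pivot -1 → sign −
signature = (2, 2, 0)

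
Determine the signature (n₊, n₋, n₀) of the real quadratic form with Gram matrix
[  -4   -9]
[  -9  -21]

step 0: pivot -4 → sign −
step 1: pivot -3/4 → sign −
signature = (0, 2, 0)

Answer: (0, 2, 0)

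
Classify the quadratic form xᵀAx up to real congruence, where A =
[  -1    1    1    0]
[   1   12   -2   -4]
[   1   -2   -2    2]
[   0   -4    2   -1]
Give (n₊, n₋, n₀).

step 0: pivot -1 → sign −
step 1: pivot 13 → sign +
step 2: pivot -14/13 → sign −
step 3: pivot 3/7 → sign +
signature = (2, 2, 0)

Answer: (2, 2, 0)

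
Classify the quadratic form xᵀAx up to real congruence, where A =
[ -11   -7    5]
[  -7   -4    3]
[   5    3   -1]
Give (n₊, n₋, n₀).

Answer: (2, 1, 0)

Derivation:
step 0: pivot -11 → sign −
step 1: pivot 5/11 → sign +
step 2: pivot 6/5 → sign +
signature = (2, 1, 0)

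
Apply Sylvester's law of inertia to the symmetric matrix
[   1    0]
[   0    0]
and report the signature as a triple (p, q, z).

step 0: pivot 1 → sign +
step 1: row/col 1 already zero → sign 0
signature = (1, 0, 1)

Answer: (1, 0, 1)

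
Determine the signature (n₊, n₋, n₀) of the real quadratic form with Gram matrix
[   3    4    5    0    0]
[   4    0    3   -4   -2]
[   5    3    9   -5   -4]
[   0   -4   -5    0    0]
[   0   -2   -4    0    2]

Answer: (4, 1, 0)

Derivation:
step 0: pivot 3 → sign +
step 1: pivot -16/3 → sign −
step 2: pivot 51/16 → sign +
step 3: pivot 24/17 → sign +
step 4: pivot 1/2 → sign +
signature = (4, 1, 0)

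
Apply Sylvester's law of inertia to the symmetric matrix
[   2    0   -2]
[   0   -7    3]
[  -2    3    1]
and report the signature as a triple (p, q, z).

Answer: (2, 1, 0)

Derivation:
step 0: pivot 2 → sign +
step 1: pivot -7 → sign −
step 2: pivot 2/7 → sign +
signature = (2, 1, 0)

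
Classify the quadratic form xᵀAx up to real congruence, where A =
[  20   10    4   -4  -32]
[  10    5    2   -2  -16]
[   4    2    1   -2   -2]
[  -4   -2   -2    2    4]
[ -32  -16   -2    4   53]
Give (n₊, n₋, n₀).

Answer: (3, 1, 1)

Derivation:
step 0: pivot 20 → sign +
step 1: pivot 1/5 → sign +
step 2: pivot -6 → sign −
step 3: pivot 1 → sign +
step 4: row/col 4 already zero → sign 0
signature = (3, 1, 1)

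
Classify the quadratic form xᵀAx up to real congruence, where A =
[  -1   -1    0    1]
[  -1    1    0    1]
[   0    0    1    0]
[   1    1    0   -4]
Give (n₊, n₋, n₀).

Answer: (2, 2, 0)

Derivation:
step 0: pivot -1 → sign −
step 1: pivot 2 → sign +
step 2: pivot 1 → sign +
step 3: pivot -3 → sign −
signature = (2, 2, 0)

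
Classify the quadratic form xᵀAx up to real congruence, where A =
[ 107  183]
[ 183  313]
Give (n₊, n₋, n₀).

step 0: pivot 107 → sign +
step 1: pivot 2/107 → sign +
signature = (2, 0, 0)

Answer: (2, 0, 0)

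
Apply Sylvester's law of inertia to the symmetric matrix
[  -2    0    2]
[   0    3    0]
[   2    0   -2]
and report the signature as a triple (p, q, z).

Answer: (1, 1, 1)

Derivation:
step 0: pivot -2 → sign −
step 1: pivot 3 → sign +
step 2: row/col 2 already zero → sign 0
signature = (1, 1, 1)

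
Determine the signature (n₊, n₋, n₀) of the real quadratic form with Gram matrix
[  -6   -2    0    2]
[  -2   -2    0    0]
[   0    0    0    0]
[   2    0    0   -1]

Answer: (0, 2, 2)

Derivation:
step 0: pivot -6 → sign −
step 1: pivot -4/3 → sign −
step 2: row/col 2 already zero → sign 0
step 3: row/col 3 already zero → sign 0
signature = (0, 2, 2)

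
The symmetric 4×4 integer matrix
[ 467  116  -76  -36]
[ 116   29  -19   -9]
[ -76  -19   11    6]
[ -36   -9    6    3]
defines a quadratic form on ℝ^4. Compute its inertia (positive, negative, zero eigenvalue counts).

Answer: (3, 1, 0)

Derivation:
step 0: pivot 467 → sign +
step 1: pivot 87/467 → sign +
step 2: pivot -42/29 → sign −
step 3: pivot 3/14 → sign +
signature = (3, 1, 0)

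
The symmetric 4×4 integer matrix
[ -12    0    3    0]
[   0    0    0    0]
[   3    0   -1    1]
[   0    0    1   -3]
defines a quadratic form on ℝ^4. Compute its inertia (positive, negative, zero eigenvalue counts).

step 0: pivot -12 → sign −
step 1: pivot -1/4 → sign −
step 2: pivot 1 → sign +
step 3: row/col 3 already zero → sign 0
signature = (1, 2, 1)

Answer: (1, 2, 1)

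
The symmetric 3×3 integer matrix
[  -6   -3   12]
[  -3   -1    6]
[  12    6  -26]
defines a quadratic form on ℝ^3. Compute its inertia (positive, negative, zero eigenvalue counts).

step 0: pivot -6 → sign −
step 1: pivot 1/2 → sign +
step 2: pivot -2 → sign −
signature = (1, 2, 0)

Answer: (1, 2, 0)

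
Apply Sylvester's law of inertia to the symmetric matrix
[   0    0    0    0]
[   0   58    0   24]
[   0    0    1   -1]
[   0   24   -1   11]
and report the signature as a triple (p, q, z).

step 0: pivot 58 → sign +
step 1: pivot 1 → sign +
step 2: pivot 2/29 → sign +
step 3: row/col 3 already zero → sign 0
signature = (3, 0, 1)

Answer: (3, 0, 1)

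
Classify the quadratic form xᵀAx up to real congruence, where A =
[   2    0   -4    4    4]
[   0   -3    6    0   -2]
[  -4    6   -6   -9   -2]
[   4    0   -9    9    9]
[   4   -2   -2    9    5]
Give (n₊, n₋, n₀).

Answer: (3, 2, 0)

Derivation:
step 0: pivot 2 → sign +
step 1: pivot -3 → sign −
step 2: pivot -2 → sign −
step 3: pivot 3/2 → sign +
step 4: pivot 1/3 → sign +
signature = (3, 2, 0)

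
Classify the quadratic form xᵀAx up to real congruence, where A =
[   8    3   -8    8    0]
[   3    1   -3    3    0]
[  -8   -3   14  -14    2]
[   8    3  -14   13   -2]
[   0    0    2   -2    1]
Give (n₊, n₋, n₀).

Answer: (3, 2, 0)

Derivation:
step 0: pivot 8 → sign +
step 1: pivot -1/8 → sign −
step 2: pivot 6 → sign +
step 3: pivot -1 → sign −
step 4: pivot 1/3 → sign +
signature = (3, 2, 0)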